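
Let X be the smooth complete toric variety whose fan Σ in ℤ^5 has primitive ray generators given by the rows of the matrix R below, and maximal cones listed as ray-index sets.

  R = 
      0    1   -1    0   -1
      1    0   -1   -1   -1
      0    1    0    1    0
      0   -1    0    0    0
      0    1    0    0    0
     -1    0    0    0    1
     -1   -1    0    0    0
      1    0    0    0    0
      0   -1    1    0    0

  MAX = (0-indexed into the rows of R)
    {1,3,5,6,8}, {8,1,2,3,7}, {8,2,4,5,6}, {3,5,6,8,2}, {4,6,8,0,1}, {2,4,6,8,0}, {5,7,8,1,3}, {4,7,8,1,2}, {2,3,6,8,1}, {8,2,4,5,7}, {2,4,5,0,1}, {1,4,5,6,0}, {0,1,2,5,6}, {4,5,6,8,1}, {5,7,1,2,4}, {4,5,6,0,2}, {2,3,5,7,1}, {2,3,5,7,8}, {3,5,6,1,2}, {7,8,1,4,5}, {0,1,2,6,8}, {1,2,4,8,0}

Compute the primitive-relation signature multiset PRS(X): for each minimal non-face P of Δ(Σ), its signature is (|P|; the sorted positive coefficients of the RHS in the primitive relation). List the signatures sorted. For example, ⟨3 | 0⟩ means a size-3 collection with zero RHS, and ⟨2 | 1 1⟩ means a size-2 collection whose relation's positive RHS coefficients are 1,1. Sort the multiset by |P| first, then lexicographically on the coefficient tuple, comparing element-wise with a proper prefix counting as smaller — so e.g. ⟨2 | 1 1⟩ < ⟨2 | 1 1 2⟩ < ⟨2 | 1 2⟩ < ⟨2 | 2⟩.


7 collections generate NE(X_Σ); each relation:

  P={3,4}:  v_{3} + v_{4} = 0  ⇒ sig = ⟨2 | 0⟩
  P={6,7}:  v_{6} + v_{7} = v_{3}  ⇒ sig = ⟨2 | 1⟩
  P={0,7}:  v_{0} + v_{7} = v_{1} + v_{2}  ⇒ sig = ⟨2 | 1 1⟩
  P={0,3}:  v_{0} + v_{3} = v_{1} + v_{2} + v_{6}  ⇒ sig = ⟨2 | 1 1 1⟩
  P={0,5,8}:  v_{0} + v_{5} + v_{8} = v_{4} + v_{6}  ⇒ sig = ⟨3 | 1 1⟩
  P={1,2,5,8}:  v_{1} + v_{2} + v_{5} + v_{8} = 0  ⇒ sig = ⟨4 | 0⟩
  P={1,2,4,6}:  v_{1} + v_{2} + v_{4} + v_{6} = v_{0}  ⇒ sig = ⟨4 | 1⟩

so the primitive-relation signature multiset is
    |P|=2: 4 collections, coeffs (), (1), (1,1), (1,1,1)
    |P|=3: 1 collection, coeffs (1,1)
    |P|=4: 2 collections, coeffs (), (1)


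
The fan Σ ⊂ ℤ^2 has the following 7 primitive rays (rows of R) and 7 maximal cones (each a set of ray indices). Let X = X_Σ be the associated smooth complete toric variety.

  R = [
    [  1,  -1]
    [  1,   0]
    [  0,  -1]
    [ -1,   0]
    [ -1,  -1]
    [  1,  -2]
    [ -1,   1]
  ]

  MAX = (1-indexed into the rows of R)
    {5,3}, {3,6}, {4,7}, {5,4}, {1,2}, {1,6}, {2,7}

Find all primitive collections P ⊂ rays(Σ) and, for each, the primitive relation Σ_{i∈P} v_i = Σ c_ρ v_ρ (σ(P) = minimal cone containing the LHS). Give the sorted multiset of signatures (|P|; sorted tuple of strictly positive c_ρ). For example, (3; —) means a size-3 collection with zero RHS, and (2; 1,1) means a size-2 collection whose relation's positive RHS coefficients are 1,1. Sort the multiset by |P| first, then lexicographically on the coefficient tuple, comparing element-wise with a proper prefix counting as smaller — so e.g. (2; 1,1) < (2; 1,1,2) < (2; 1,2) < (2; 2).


Minimal non-faces — 14 found among 7 rays, 7 max cones:

  P = {1,7}:  v_{1} + v_{7} = 0  so sig = (2; —)
  P = {2,4}:  v_{2} + v_{4} = 0  so sig = (2; —)
  P = {1,3}:  v_{1} + v_{3} = v_{6}  so sig = (2; 1)
  P = {1,4}:  v_{1} + v_{4} = v_{3}  so sig = (2; 1)
  P = {2,3}:  v_{2} + v_{3} = v_{1}  so sig = (2; 1)
  P = {2,5}:  v_{2} + v_{5} = v_{3}  so sig = (2; 1)
  P = {3,4}:  v_{3} + v_{4} = v_{5}  so sig = (2; 1)
  P = {3,7}:  v_{3} + v_{7} = v_{4}  so sig = (2; 1)
  P = {6,7}:  v_{6} + v_{7} = v_{3}  so sig = (2; 1)
  P = {1,5}:  v_{1} + v_{5} = 2·v_{3}  so sig = (2; 2)
  P = {2,6}:  v_{2} + v_{6} = 2·v_{1}  so sig = (2; 2)
  P = {4,6}:  v_{4} + v_{6} = 2·v_{3}  so sig = (2; 2)
  P = {5,7}:  v_{5} + v_{7} = 2·v_{4}  so sig = (2; 2)
  P = {5,6}:  v_{5} + v_{6} = 3·v_{3}  so sig = (2; 3)

Signatures (|P|; sorted positive RHS coefficients), sorted:
[(2; —), (2; —), (2; 1), (2; 1), (2; 1), (2; 1), (2; 1), (2; 1), (2; 1), (2; 2), (2; 2), (2; 2), (2; 2), (2; 3)]


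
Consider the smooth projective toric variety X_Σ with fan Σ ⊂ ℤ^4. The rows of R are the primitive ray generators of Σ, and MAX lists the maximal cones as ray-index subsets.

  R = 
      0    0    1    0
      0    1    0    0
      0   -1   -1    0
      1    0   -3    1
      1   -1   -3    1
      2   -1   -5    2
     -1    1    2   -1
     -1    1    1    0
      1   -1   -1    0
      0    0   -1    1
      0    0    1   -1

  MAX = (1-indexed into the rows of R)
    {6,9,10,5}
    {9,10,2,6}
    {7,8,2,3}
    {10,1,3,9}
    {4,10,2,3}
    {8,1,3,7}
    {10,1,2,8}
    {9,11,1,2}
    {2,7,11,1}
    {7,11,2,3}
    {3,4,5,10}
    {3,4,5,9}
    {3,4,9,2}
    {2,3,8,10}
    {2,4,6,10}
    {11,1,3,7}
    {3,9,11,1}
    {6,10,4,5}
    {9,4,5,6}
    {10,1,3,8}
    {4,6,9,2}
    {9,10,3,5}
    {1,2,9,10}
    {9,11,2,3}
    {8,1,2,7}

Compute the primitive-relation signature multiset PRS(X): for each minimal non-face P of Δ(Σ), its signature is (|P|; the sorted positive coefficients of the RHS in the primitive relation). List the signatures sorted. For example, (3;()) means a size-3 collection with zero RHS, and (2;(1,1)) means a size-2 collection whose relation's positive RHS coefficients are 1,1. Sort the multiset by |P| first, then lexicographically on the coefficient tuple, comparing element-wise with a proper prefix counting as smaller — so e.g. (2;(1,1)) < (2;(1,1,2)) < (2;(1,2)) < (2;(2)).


Σ has 22 primitive collections:

  {8,9}:  v_{8} + v_{9} = 0  so sig = (2;())
  {10,11}:  v_{10} + v_{11} = 0  so sig = (2;())
  {2,5}:  v_{2} + v_{5} = v_{4}  so sig = (2;(1))
  {6,7}:  v_{6} + v_{7} = v_{4}  so sig = (2;(1))
  {7,9}:  v_{7} + v_{9} = v_{11}  so sig = (2;(1))
  {7,10}:  v_{7} + v_{10} = v_{8}  so sig = (2;(1))
  {8,11}:  v_{8} + v_{11} = v_{7}  so sig = (2;(1))
  {1,5}:  v_{1} + v_{5} = v_{9} + v_{10}  so sig = (2;(1,1))
  {5,7}:  v_{5} + v_{7} = v_{2} + v_{3}  so sig = (2;(1,1))
  {6,8}:  v_{6} + v_{8} = v_{4} + v_{10}  so sig = (2;(1,1))
  {6,11}:  v_{6} + v_{11} = v_{4} + v_{9}  so sig = (2;(1,1))
  {1,4}:  v_{1} + v_{4} = v_{2} + v_{9} + v_{10}  so sig = (2;(1,1,1))
  {5,8}:  v_{5} + v_{8} = v_{2} + v_{3} + v_{10}  so sig = (2;(1,1,1))
  {5,11}:  v_{5} + v_{11} = v_{2} + v_{3} + v_{9}  so sig = (2;(1,1,1))
  {4,8}:  v_{4} + v_{8} = 2·v_{2} + v_{3} + v_{10}  so sig = (2;(1,1,2))
  {4,11}:  v_{4} + v_{11} = 2·v_{2} + v_{3} + v_{9}  so sig = (2;(1,1,2))
  {4,7}:  v_{4} + v_{7} = 2·v_{2} + v_{3}  so sig = (2;(1,2))
  {1,6}:  v_{1} + v_{6} = v_{2} + 2·v_{9} + 2·v_{10}  so sig = (2;(1,2,2))
  {3,6}:  v_{3} + v_{6} = 2·v_{5}  so sig = (2;(2))
  {1,2,3}:  v_{1} + v_{2} + v_{3} = 0  so sig = (3;())
  {4,9,10}:  v_{4} + v_{9} + v_{10} = v_{6}  so sig = (3;(1))
  {2,3,9,10}:  v_{2} + v_{3} + v_{9} + v_{10} = v_{5}  so sig = (4;(1))

Signatures (|P|; sorted positive RHS coefficients), sorted:
    (2;())
    (2;())
    (2;(1))
    (2;(1))
    (2;(1))
    (2;(1))
    (2;(1))
    (2;(1,1))
    (2;(1,1))
    (2;(1,1))
    (2;(1,1))
    (2;(1,1,1))
    (2;(1,1,1))
    (2;(1,1,1))
    (2;(1,1,2))
    (2;(1,1,2))
    (2;(1,2))
    (2;(1,2,2))
    (2;(2))
    (3;())
    (3;(1))
    (4;(1))


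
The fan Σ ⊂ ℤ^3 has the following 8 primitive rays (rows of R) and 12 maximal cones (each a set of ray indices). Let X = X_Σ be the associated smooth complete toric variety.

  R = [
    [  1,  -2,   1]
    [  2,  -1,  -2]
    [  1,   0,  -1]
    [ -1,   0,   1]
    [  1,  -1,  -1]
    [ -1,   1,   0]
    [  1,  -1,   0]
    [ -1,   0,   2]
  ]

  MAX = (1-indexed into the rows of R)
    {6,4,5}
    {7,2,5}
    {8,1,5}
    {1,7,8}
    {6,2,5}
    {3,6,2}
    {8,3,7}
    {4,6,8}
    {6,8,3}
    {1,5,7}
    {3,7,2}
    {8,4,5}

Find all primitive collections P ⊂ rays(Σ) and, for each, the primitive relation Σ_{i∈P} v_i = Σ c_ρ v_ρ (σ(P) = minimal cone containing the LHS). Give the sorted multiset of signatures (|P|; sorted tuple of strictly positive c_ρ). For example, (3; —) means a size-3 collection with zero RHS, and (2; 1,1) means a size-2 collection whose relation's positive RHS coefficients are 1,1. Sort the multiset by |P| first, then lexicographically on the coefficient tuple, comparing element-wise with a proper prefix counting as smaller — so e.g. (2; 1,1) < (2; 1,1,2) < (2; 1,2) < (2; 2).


Primitive collections (12):

  P = {3,4}:  v_{3} + v_{4} = 0  ⇒ sig = (2; —)
  P = {6,7}:  v_{6} + v_{7} = 0  ⇒ sig = (2; —)
  P = {2,4}:  v_{2} + v_{4} = v_{5}  ⇒ sig = (2; 1)
  P = {2,8}:  v_{2} + v_{8} = v_{7}  ⇒ sig = (2; 1)
  P = {3,5}:  v_{3} + v_{5} = v_{2}  ⇒ sig = (2; 1)
  P = {1,6}:  v_{1} + v_{6} = v_{5} + v_{8}  ⇒ sig = (2; 1,1)
  P = {4,7}:  v_{4} + v_{7} = v_{5} + v_{8}  ⇒ sig = (2; 1,1)
  P = {1,2}:  v_{1} + v_{2} = v_{5} + 2·v_{7}  ⇒ sig = (2; 1,2)
  P = {1,3}:  v_{1} + v_{3} = 2·v_{7}  ⇒ sig = (2; 2)
  P = {1,4}:  v_{1} + v_{4} = 2·v_{5} + 2·v_{8}  ⇒ sig = (2; 2,2)
  P = {5,6,8}:  v_{5} + v_{6} + v_{8} = v_{4}  ⇒ sig = (3; 1)
  P = {5,7,8}:  v_{5} + v_{7} + v_{8} = v_{1}  ⇒ sig = (3; 1)

Signatures (|P|; sorted positive RHS coefficients), sorted:
{ (2; —) ×2,  (2; 1) ×3,  (2; 1,1) ×2,  (2; 1,2),  (2; 2),  (2; 2,2),  (3; 1) ×2 }


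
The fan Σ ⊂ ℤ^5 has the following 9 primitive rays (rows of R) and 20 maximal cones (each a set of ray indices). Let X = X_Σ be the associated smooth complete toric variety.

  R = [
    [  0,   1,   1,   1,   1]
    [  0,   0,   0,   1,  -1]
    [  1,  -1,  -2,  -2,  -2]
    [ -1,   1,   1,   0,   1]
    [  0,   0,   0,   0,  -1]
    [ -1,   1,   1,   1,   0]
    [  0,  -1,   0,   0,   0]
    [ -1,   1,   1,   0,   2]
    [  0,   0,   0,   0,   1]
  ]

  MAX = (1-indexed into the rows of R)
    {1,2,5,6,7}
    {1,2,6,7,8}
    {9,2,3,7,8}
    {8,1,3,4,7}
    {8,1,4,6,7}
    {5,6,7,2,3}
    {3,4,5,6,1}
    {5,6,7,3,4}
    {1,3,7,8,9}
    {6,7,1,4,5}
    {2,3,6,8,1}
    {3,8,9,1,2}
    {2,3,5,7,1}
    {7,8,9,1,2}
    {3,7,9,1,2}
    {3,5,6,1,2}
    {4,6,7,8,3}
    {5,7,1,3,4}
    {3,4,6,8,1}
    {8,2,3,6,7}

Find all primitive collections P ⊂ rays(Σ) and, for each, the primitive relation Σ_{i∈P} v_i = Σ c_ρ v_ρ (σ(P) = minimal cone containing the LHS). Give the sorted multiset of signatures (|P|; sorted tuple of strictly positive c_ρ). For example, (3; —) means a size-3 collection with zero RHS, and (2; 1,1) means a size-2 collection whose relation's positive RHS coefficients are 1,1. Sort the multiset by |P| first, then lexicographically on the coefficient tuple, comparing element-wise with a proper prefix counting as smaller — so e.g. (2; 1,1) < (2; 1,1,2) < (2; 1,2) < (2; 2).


7 minimal non-faces of Δ(Σ) (on 9 rays):

  P = {5,9}:  v_{5} + v_{9} = 0 — sig = (2; —)
  P = {2,4}:  v_{2} + v_{4} = v_{6} — sig = (2; 1)
  P = {4,9}:  v_{4} + v_{9} = v_{8} — sig = (2; 1)
  P = {5,8}:  v_{5} + v_{8} = v_{4} — sig = (2; 1)
  P = {6,9}:  v_{6} + v_{9} = v_{2} + v_{8} — sig = (2; 1,1)
  P = {1,3,6,7}:  v_{1} + v_{3} + v_{6} + v_{7} = v_{5} — sig = (4; 1)
  P = {1,2,3,7,8}:  v_{1} + v_{2} + v_{3} + v_{7} + v_{8} = 0 — sig = (5; —)

Hence PRS(X_Σ) =
[(2; —), (2; 1), (2; 1), (2; 1), (2; 1,1), (4; 1), (5; —)]


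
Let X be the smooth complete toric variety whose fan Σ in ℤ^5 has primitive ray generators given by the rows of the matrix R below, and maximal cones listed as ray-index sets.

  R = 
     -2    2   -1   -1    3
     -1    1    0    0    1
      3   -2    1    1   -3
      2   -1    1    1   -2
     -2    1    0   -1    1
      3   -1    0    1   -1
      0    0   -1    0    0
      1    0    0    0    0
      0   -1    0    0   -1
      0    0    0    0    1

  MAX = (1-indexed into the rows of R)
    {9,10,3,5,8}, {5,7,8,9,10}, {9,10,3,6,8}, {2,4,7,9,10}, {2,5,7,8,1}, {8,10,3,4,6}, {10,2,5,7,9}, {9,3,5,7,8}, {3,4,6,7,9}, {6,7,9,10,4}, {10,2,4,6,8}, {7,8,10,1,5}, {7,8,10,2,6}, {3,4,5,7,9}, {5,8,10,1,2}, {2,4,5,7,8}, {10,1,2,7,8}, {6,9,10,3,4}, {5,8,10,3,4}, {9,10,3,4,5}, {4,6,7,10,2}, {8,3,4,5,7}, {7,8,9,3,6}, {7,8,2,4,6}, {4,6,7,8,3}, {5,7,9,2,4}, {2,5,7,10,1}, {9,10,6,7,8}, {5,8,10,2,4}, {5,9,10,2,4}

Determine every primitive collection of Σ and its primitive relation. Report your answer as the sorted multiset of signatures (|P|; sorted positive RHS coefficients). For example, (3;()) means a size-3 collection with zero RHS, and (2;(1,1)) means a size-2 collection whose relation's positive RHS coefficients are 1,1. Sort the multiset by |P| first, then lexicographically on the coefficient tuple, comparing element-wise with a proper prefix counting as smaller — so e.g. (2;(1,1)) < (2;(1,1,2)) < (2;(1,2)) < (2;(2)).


Σ has 13 primitive collections:

  • {1,3}:  v_{1} + v_{3} = v_{8}  ⇒ sig = (2;(1))
  • {2,3}:  v_{2} + v_{3} = v_{4}  ⇒ sig = (2;(1))
  • {5,6}:  v_{5} + v_{6} = v_{8}  ⇒ sig = (2;(1))
  • {1,4}:  v_{1} + v_{4} = v_{2} + v_{8}  ⇒ sig = (2;(1,1))
  • {1,9}:  v_{1} + v_{9} = v_{5} + v_{7} + v_{10}  ⇒ sig = (2;(1,1,1))
  • {1,6}:  v_{1} + v_{6} = v_{2} + v_{7} + 2·v_{8} + v_{10}  ⇒ sig = (2;(1,1,1,2))
  • {2,8,9}:  v_{2} + v_{8} + v_{9} = 0  ⇒ sig = (3;())
  • {4,8,9}:  v_{4} + v_{8} + v_{9} = v_{3}  ⇒ sig = (3;(1))
  • {3,7,10}:  v_{3} + v_{7} + v_{10} = v_{6} + v_{9}  ⇒ sig = (3;(1,1))
  • {2,6,9}:  v_{2} + v_{6} + v_{9} = v_{4} + v_{7} + v_{10}  ⇒ sig = (3;(1,1,1))
  • {4,5,7,10}:  v_{4} + v_{5} + v_{7} + v_{10} = 0  ⇒ sig = (4;())
  • {4,7,8,10}:  v_{4} + v_{7} + v_{8} + v_{10} = v_{6}  ⇒ sig = (4;(1))
  • {2,5,7,8,10}:  v_{2} + v_{5} + v_{7} + v_{8} + v_{10} = v_{1}  ⇒ sig = (5;(1))

so the primitive-relation signature multiset is
{ (2;(1)) ×3,  (2;(1,1)),  (2;(1,1,1)),  (2;(1,1,1,2)),  (3;()),  (3;(1)),  (3;(1,1)),  (3;(1,1,1)),  (4;()),  (4;(1)),  (5;(1)) }


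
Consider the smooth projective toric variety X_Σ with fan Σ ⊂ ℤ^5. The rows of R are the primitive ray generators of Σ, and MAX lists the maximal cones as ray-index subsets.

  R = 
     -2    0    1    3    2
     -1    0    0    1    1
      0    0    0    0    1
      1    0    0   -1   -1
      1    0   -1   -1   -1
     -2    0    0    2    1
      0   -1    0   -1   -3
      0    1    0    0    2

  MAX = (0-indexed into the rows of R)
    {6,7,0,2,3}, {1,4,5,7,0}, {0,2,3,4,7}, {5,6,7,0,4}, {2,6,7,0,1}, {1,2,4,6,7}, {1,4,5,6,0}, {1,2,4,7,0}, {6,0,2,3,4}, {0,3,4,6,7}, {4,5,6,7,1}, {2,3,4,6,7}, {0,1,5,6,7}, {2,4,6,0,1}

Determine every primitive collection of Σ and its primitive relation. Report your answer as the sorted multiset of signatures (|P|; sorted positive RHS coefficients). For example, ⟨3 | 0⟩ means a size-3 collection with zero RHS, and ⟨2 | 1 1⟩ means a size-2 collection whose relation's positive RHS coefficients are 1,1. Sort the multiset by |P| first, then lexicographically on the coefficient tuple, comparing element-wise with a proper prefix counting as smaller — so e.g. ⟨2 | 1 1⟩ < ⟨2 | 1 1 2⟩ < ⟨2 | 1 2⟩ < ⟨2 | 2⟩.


|primitive collections| = 5. Relations:

  {1,3}:  v_{1} + v_{3} = 0 — sig = ⟨2 | 0⟩
  {3,5}:  v_{3} + v_{5} = v_{0} + v_{4} + v_{6} + v_{7} — sig = ⟨2 | 1 1 1 1⟩
  {2,5}:  v_{2} + v_{5} = 2·v_{1} — sig = ⟨2 | 2⟩
  {0,1,4,6,7}:  v_{0} + v_{1} + v_{4} + v_{6} + v_{7} = v_{5} — sig = ⟨5 | 1⟩
  {0,2,4,6,7}:  v_{0} + v_{2} + v_{4} + v_{6} + v_{7} = v_{1} — sig = ⟨5 | 1⟩

Signatures (|P|; sorted positive RHS coefficients), sorted:
[⟨2 | 0⟩, ⟨2 | 1 1 1 1⟩, ⟨2 | 2⟩, ⟨5 | 1⟩, ⟨5 | 1⟩]


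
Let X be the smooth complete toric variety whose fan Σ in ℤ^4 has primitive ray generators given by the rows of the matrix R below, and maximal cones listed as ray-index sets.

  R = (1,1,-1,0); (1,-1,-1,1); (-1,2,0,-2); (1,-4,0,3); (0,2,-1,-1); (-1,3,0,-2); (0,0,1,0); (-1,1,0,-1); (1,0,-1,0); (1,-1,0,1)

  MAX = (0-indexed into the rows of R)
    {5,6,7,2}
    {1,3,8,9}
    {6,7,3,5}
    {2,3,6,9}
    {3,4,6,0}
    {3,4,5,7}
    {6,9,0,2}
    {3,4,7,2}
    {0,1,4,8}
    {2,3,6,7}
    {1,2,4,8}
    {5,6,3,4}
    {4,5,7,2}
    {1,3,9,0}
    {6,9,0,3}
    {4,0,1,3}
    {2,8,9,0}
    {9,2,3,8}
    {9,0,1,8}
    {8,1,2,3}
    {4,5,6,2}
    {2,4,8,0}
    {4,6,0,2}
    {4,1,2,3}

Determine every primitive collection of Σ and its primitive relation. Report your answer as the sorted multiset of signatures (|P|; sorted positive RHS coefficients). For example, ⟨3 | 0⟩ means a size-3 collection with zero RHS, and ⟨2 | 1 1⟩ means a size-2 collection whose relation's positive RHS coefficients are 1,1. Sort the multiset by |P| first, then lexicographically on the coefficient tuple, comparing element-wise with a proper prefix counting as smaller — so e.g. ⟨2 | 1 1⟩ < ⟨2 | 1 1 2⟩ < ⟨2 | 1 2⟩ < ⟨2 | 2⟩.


19 collections generate NE(X_Σ); each relation:

  • {7,9}:  v_{7} + v_{9} = 0 ; sig = ⟨2 | 0⟩
  • {0,7}:  v_{0} + v_{7} = v_{4} ; sig = ⟨2 | 1⟩
  • {1,5}:  v_{1} + v_{5} = v_{4} ; sig = ⟨2 | 1⟩
  • {1,6}:  v_{1} + v_{6} = v_{9} ; sig = ⟨2 | 1⟩
  • {4,9}:  v_{4} + v_{9} = v_{0} ; sig = ⟨2 | 1⟩
  • {5,8}:  v_{5} + v_{8} = v_{0} + v_{2} ; sig = ⟨2 | 1 1⟩
  • {5,9}:  v_{5} + v_{9} = v_{4} + v_{6} ; sig = ⟨2 | 1 1⟩
  • {7,8}:  v_{7} + v_{8} = v_{1} + v_{2} ; sig = ⟨2 | 1 1⟩
  • {1,7}:  v_{1} + v_{7} = v_{2} + v_{3} + v_{4} ; sig = ⟨2 | 1 1 1⟩
  • {0,5}:  v_{0} + v_{5} = 2·v_{4} + v_{6} ; sig = ⟨2 | 1 2⟩
  • {6,8}:  v_{6} + v_{8} = v_{2} + 2·v_{9} ; sig = ⟨2 | 1 2⟩
  • {0,2,3}:  v_{0} + v_{2} + v_{3} = v_{1} ; sig = ⟨3 | 1⟩
  • {1,2,9}:  v_{1} + v_{2} + v_{9} = v_{8} ; sig = ⟨3 | 1⟩
  • {2,3,5}:  v_{2} + v_{3} + v_{5} = v_{7} ; sig = ⟨3 | 1⟩
  • {4,6,7}:  v_{4} + v_{6} + v_{7} = v_{5} ; sig = ⟨3 | 1⟩
  • {0,1,2}:  v_{0} + v_{1} + v_{2} = v_{4} + v_{8} ; sig = ⟨3 | 1 1⟩
  • {0,3,8}:  v_{0} + v_{3} + v_{8} = 2·v_{1} + v_{9} ; sig = ⟨3 | 1 2⟩
  • {3,4,8}:  v_{3} + v_{4} + v_{8} = 2·v_{1} ; sig = ⟨3 | 2⟩
  • {2,3,4,6}:  v_{2} + v_{3} + v_{4} + v_{6} = 0 ; sig = ⟨4 | 0⟩

Signatures (|P|; sorted positive RHS coefficients), sorted:
{ ⟨2 | 0⟩,  ⟨2 | 1⟩ ×4,  ⟨2 | 1 1⟩ ×3,  ⟨2 | 1 1 1⟩,  ⟨2 | 1 2⟩ ×2,  ⟨3 | 1⟩ ×4,  ⟨3 | 1 1⟩,  ⟨3 | 1 2⟩,  ⟨3 | 2⟩,  ⟨4 | 0⟩ }


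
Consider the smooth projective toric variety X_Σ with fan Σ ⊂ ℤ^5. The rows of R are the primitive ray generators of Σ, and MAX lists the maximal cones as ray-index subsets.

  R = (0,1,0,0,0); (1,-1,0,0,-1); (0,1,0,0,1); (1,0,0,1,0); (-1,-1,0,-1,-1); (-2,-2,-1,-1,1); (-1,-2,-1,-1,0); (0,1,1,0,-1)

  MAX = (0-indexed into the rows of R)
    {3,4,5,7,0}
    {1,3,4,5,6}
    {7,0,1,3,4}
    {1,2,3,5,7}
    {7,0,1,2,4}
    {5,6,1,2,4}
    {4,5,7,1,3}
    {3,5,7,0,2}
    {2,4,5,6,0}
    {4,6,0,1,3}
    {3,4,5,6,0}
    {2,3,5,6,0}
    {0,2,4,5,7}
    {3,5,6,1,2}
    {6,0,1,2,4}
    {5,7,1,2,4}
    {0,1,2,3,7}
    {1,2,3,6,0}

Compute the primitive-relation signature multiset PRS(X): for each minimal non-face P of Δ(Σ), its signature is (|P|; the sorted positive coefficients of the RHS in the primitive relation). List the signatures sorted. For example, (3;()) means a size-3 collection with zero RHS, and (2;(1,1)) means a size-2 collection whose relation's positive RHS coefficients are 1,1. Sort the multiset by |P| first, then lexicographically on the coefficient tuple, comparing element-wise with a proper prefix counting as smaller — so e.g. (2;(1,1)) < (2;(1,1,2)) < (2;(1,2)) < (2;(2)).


Primitive collections (3):

  {6,7}:  v_{6} + v_{7} = v_{4}  →  sig = (2;(1))
  {2,3,4}:  v_{2} + v_{3} + v_{4} = 0  →  sig = (3;())
  {0,1,5}:  v_{0} + v_{1} + v_{5} = v_{6}  →  sig = (3;(1))

so the primitive-relation signature multiset is
{ (2;(1)),  (3;()),  (3;(1)) }


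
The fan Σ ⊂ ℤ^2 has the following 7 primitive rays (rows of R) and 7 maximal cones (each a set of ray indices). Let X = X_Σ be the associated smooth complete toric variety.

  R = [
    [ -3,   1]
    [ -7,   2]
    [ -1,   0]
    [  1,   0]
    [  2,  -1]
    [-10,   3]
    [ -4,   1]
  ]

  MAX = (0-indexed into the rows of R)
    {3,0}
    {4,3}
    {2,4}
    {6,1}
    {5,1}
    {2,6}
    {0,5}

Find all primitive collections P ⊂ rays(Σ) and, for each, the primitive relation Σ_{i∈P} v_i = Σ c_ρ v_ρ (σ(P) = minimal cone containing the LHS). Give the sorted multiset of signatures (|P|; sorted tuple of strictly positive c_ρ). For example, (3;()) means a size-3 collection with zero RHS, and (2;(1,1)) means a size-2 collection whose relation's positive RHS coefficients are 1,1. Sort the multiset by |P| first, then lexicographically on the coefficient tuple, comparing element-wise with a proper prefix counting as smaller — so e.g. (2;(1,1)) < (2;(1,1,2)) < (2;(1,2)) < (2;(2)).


Δ(Σ) — 7 vertices, 14 min non-faces:

  {2,3}:  v_{2} + v_{3} = 0 — sig = (2;())
  {0,1}:  v_{0} + v_{1} = v_{5} — sig = (2;(1))
  {0,2}:  v_{0} + v_{2} = v_{6} — sig = (2;(1))
  {0,4}:  v_{0} + v_{4} = v_{2} — sig = (2;(1))
  {0,6}:  v_{0} + v_{6} = v_{1} — sig = (2;(1))
  {3,6}:  v_{3} + v_{6} = v_{0} — sig = (2;(1))
  {1,4}:  v_{1} + v_{4} = v_{2} + v_{6} — sig = (2;(1,1))
  {2,5}:  v_{2} + v_{5} = v_{1} + v_{6} — sig = (2;(1,1))
  {1,2}:  v_{1} + v_{2} = 2·v_{6} — sig = (2;(2))
  {1,3}:  v_{1} + v_{3} = 2·v_{0} — sig = (2;(2))
  {4,5}:  v_{4} + v_{5} = 2·v_{6} — sig = (2;(2))
  {4,6}:  v_{4} + v_{6} = 2·v_{2} — sig = (2;(2))
  {5,6}:  v_{5} + v_{6} = 2·v_{1} — sig = (2;(2))
  {3,5}:  v_{3} + v_{5} = 3·v_{0} — sig = (2;(3))

Sorted signature multiset PRS(X):
[(2;()), (2;(1)), (2;(1)), (2;(1)), (2;(1)), (2;(1)), (2;(1,1)), (2;(1,1)), (2;(2)), (2;(2)), (2;(2)), (2;(2)), (2;(2)), (2;(3))]


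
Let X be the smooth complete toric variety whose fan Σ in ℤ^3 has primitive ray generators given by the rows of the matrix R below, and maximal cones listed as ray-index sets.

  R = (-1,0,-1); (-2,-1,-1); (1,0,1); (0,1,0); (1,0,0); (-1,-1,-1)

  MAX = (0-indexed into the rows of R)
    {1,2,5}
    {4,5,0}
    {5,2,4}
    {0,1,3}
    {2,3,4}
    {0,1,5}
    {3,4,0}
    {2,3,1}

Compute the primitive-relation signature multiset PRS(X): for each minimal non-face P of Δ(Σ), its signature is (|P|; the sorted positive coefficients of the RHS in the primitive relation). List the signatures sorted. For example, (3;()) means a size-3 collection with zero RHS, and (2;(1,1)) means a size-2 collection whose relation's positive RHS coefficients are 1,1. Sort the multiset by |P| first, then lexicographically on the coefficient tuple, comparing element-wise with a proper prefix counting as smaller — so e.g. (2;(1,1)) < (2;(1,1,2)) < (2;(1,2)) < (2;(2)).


|primitive collections| = 3. Relations:

  {0,2}:  v_{0} + v_{2} = 0  ⇒ sig = (2;())
  {1,4}:  v_{1} + v_{4} = v_{5}  ⇒ sig = (2;(1))
  {3,5}:  v_{3} + v_{5} = v_{0}  ⇒ sig = (2;(1))

so the primitive-relation signature multiset is
{ (2;()),  (2;(1)) ×2 }


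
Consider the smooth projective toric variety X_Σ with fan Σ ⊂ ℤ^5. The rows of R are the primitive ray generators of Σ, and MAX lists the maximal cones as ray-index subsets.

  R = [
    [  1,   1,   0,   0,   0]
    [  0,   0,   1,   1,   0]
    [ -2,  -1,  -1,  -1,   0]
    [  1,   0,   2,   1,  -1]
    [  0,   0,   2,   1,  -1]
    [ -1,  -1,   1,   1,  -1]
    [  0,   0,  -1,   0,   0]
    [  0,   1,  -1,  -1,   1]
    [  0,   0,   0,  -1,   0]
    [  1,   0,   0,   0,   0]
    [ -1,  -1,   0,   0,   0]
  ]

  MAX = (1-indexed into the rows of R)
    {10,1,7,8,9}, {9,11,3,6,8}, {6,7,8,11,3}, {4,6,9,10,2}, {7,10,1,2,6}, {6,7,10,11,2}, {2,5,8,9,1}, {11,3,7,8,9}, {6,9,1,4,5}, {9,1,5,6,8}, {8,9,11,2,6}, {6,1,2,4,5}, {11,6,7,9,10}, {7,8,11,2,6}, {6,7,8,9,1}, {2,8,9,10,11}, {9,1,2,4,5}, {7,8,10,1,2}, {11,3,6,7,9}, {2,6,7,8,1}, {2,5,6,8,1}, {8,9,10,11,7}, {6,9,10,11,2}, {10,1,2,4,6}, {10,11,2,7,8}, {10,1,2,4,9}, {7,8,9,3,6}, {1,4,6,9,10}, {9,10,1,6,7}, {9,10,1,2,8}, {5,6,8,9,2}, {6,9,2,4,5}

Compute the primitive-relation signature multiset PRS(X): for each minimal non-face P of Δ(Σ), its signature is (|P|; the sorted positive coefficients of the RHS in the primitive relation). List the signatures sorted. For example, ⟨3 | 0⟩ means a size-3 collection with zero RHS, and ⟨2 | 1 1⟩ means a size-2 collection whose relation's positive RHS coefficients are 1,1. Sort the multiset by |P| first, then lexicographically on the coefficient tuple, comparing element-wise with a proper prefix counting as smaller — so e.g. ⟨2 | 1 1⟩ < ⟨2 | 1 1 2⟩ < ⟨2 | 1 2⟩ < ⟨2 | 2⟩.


Σ has 16 primitive collections:

  {1,11}:  v_{1} + v_{11} = 0  ⇒ sig = ⟨2 | 0⟩
  {5,10}:  v_{5} + v_{10} = v_{4}  ⇒ sig = ⟨2 | 1⟩
  {3,4}:  v_{3} + v_{4} = v_{6} + v_{9}  ⇒ sig = ⟨2 | 1 1⟩
  {5,7}:  v_{5} + v_{7} = v_{1} + v_{6}  ⇒ sig = ⟨2 | 1 1⟩
  {2,3}:  v_{2} + v_{3} = v_{6} + v_{8} + v_{11}  ⇒ sig = ⟨2 | 1 1 1⟩
  {3,10}:  v_{3} + v_{10} = v_{7} + v_{9} + v_{11}  ⇒ sig = ⟨2 | 1 1 1⟩
  {4,7}:  v_{4} + v_{7} = v_{1} + v_{6} + v_{10}  ⇒ sig = ⟨2 | 1 1 1⟩
  {4,8}:  v_{4} + v_{8} = v_{1} + v_{2} + v_{9}  ⇒ sig = ⟨2 | 1 1 1⟩
  {5,11}:  v_{5} + v_{11} = v_{2} + v_{6} + v_{9}  ⇒ sig = ⟨2 | 1 1 1⟩
  {1,3}:  v_{1} + v_{3} = v_{6} + v_{7} + v_{8} + v_{9}  ⇒ sig = ⟨2 | 1 1 1 1⟩
  {4,11}:  v_{4} + v_{11} = v_{2} + v_{6} + v_{9} + v_{10}  ⇒ sig = ⟨2 | 1 1 1 1⟩
  {3,5}:  v_{3} + v_{5} = 2·v_{6} + v_{8} + v_{9}  ⇒ sig = ⟨2 | 1 1 2⟩
  {2,7,9}:  v_{2} + v_{7} + v_{9} = 0  ⇒ sig = ⟨3 | 0⟩
  {6,8,10}:  v_{6} + v_{8} + v_{10} = 0  ⇒ sig = ⟨3 | 0⟩
  {1,2,6,9}:  v_{1} + v_{2} + v_{6} + v_{9} = v_{5}  ⇒ sig = ⟨4 | 1⟩
  {6,7,8,9,11}:  v_{6} + v_{7} + v_{8} + v_{9} + v_{11} = v_{3}  ⇒ sig = ⟨5 | 1⟩

so the primitive-relation signature multiset is
    |P|=2: 12 collections, coeffs (), (1), (1,1), (1,1), (1,1,1), (1,1,1), (1,1,1), (1,1,1), (1,1,1), (1,1,1,1), (1,1,1,1), (1,1,2)
    |P|=3: 2 collections, coeffs (), ()
    |P|=4: 1 collection, coeffs (1)
    |P|=5: 1 collection, coeffs (1)


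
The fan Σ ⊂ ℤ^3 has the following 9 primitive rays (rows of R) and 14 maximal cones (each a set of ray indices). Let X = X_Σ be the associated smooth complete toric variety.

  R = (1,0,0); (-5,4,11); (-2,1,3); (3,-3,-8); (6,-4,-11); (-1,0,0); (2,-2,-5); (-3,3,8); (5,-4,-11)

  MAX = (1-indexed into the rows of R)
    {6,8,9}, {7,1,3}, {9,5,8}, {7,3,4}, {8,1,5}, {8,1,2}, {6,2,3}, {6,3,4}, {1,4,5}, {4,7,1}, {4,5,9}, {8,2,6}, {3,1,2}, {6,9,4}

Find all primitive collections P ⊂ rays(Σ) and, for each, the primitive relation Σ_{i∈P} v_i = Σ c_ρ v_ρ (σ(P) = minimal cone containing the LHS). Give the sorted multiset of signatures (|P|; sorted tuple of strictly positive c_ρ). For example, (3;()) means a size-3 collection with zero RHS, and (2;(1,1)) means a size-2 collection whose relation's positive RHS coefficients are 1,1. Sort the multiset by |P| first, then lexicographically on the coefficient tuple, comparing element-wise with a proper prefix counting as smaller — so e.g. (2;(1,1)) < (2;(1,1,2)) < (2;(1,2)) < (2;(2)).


Δ(Σ) — 9 vertices, 16 min non-faces:

  • {1,6}:  v_{1} + v_{6} = 0  so sig = (2;())
  • {2,9}:  v_{2} + v_{9} = 0  so sig = (2;())
  • {4,8}:  v_{4} + v_{8} = 0  so sig = (2;())
  • {1,9}:  v_{1} + v_{9} = v_{5}  so sig = (2;(1))
  • {2,4}:  v_{2} + v_{4} = v_{3}  so sig = (2;(1))
  • {2,5}:  v_{2} + v_{5} = v_{1}  so sig = (2;(1))
  • {3,8}:  v_{3} + v_{8} = v_{2}  so sig = (2;(1))
  • {3,9}:  v_{3} + v_{9} = v_{4}  so sig = (2;(1))
  • {5,6}:  v_{5} + v_{6} = v_{9}  so sig = (2;(1))
  • {3,5}:  v_{3} + v_{5} = v_{1} + v_{4}  so sig = (2;(1,1))
  • {6,7}:  v_{6} + v_{7} = v_{3} + v_{4}  so sig = (2;(1,1))
  • {7,8}:  v_{7} + v_{8} = v_{1} + v_{3}  so sig = (2;(1,1))
  • {2,7}:  v_{2} + v_{7} = v_{1} + 2·v_{3}  so sig = (2;(1,2))
  • {7,9}:  v_{7} + v_{9} = v_{1} + 2·v_{4}  so sig = (2;(1,2))
  • {5,7}:  v_{5} + v_{7} = 2·v_{1} + 2·v_{4}  so sig = (2;(2,2))
  • {1,3,4}:  v_{1} + v_{3} + v_{4} = v_{7}  so sig = (3;(1))

Signatures (|P|; sorted positive RHS coefficients), sorted:
    |P|=2: 15 collections, coeffs (), (), (), (1), (1), (1), (1), (1), (1), (1,1), (1,1), (1,1), (1,2), (1,2), (2,2)
    |P|=3: 1 collection, coeffs (1)


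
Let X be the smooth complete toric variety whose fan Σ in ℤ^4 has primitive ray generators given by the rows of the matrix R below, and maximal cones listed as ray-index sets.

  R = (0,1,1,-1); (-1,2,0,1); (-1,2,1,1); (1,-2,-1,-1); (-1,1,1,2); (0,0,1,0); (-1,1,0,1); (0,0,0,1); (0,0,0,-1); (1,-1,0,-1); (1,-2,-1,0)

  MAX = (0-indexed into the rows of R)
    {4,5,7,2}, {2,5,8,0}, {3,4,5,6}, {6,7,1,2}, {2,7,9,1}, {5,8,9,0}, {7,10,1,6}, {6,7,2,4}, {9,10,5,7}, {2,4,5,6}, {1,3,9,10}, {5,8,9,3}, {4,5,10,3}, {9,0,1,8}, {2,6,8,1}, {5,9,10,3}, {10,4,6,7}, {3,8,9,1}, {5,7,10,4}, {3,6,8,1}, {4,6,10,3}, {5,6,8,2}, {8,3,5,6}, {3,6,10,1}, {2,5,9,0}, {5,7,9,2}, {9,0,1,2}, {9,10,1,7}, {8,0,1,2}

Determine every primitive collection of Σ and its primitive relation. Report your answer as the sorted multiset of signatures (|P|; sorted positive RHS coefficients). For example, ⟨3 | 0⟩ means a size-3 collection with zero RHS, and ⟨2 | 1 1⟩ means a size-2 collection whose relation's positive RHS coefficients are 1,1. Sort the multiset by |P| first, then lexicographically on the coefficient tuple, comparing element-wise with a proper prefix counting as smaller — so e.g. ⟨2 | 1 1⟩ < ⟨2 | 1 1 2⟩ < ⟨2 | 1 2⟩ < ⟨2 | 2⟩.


Minimal non-faces — 18 found among 11 rays, 29 max cones:

  P = {2,3}:  v_{2} + v_{3} = 0  so sig = ⟨2 | 0⟩
  P = {6,9}:  v_{6} + v_{9} = 0  so sig = ⟨2 | 0⟩
  P = {7,8}:  v_{7} + v_{8} = 0  so sig = ⟨2 | 0⟩
  P = {0,10}:  v_{0} + v_{10} = v_{9}  so sig = ⟨2 | 1⟩
  P = {1,5}:  v_{1} + v_{5} = v_{2}  so sig = ⟨2 | 1⟩
  P = {2,10}:  v_{2} + v_{10} = v_{7}  so sig = ⟨2 | 1⟩
  P = {3,7}:  v_{3} + v_{7} = v_{10}  so sig = ⟨2 | 1⟩
  P = {8,10}:  v_{8} + v_{10} = v_{3}  so sig = ⟨2 | 1⟩
  P = {0,3}:  v_{0} + v_{3} = v_{8} + v_{9}  so sig = ⟨2 | 1 1⟩
  P = {0,4}:  v_{0} + v_{4} = v_{2} + v_{5}  so sig = ⟨2 | 1 1⟩
  P = {0,6}:  v_{0} + v_{6} = v_{2} + v_{8}  so sig = ⟨2 | 1 1⟩
  P = {0,7}:  v_{0} + v_{7} = v_{2} + v_{9}  so sig = ⟨2 | 1 1⟩
  P = {4,8}:  v_{4} + v_{8} = v_{5} + v_{6}  so sig = ⟨2 | 1 1⟩
  P = {4,9}:  v_{4} + v_{9} = v_{5} + v_{7}  so sig = ⟨2 | 1 1⟩
  P = {1,4}:  v_{1} + v_{4} = v_{2} + v_{6} + v_{7}  so sig = ⟨2 | 1 1 1⟩
  P = {2,8,9}:  v_{2} + v_{8} + v_{9} = v_{0}  so sig = ⟨3 | 1⟩
  P = {5,6,7}:  v_{5} + v_{6} + v_{7} = v_{4}  so sig = ⟨3 | 1⟩
  P = {5,6,10}:  v_{5} + v_{6} + v_{10} = v_{3} + v_{4}  so sig = ⟨3 | 1 1⟩

Signatures (|P|; sorted positive RHS coefficients), sorted:
[⟨2 | 0⟩, ⟨2 | 0⟩, ⟨2 | 0⟩, ⟨2 | 1⟩, ⟨2 | 1⟩, ⟨2 | 1⟩, ⟨2 | 1⟩, ⟨2 | 1⟩, ⟨2 | 1 1⟩, ⟨2 | 1 1⟩, ⟨2 | 1 1⟩, ⟨2 | 1 1⟩, ⟨2 | 1 1⟩, ⟨2 | 1 1⟩, ⟨2 | 1 1 1⟩, ⟨3 | 1⟩, ⟨3 | 1⟩, ⟨3 | 1 1⟩]


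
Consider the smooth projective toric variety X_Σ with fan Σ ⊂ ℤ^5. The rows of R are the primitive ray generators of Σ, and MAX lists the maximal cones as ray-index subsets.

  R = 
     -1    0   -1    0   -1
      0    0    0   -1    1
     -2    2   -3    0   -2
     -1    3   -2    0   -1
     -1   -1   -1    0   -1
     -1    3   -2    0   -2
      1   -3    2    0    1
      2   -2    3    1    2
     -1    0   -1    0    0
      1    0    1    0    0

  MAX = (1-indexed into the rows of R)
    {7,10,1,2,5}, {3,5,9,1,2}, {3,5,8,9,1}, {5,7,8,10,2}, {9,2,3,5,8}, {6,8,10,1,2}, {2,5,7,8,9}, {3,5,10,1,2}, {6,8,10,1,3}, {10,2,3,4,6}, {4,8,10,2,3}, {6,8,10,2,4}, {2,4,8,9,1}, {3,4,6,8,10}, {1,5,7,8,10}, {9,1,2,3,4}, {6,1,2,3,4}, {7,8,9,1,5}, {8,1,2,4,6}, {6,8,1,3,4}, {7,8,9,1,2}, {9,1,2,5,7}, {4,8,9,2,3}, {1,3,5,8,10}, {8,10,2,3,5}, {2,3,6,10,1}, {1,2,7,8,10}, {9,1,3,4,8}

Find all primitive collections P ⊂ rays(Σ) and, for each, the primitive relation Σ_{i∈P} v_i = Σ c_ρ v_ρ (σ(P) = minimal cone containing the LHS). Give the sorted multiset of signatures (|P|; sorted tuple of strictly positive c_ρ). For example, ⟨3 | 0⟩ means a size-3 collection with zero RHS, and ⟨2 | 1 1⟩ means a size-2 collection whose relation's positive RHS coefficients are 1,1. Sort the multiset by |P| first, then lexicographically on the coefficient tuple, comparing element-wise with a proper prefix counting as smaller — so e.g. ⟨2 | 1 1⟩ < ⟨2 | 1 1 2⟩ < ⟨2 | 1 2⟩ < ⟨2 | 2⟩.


Δ(Σ) — 10 vertices, 11 min non-faces:

  {4,7}:  v_{4} + v_{7} = 0  →  sig = ⟨2 | 0⟩
  {9,10}:  v_{9} + v_{10} = 0  →  sig = ⟨2 | 0⟩
  {3,7}:  v_{3} + v_{7} = v_{5}  →  sig = ⟨2 | 1⟩
  {4,5}:  v_{4} + v_{5} = v_{3}  →  sig = ⟨2 | 1⟩
  {6,7}:  v_{6} + v_{7} = v_{1} + v_{10}  →  sig = ⟨2 | 1 1⟩
  {6,9}:  v_{6} + v_{9} = v_{1} + v_{4}  →  sig = ⟨2 | 1 1⟩
  {5,6}:  v_{5} + v_{6} = v_{1} + v_{3} + v_{10}  →  sig = ⟨2 | 1 1 1⟩
  {1,4,10}:  v_{1} + v_{4} + v_{10} = v_{6}  →  sig = ⟨3 | 1⟩
  {1,2,3,8}:  v_{1} + v_{2} + v_{3} + v_{8} = v_{9}  →  sig = ⟨4 | 1⟩
  {2,3,6,8}:  v_{2} + v_{3} + v_{6} + v_{8} = v_{4}  →  sig = ⟨4 | 1⟩
  {1,2,5,8}:  v_{1} + v_{2} + v_{5} + v_{8} = v_{7} + v_{9}  →  sig = ⟨4 | 1 1⟩

so the primitive-relation signature multiset is
[⟨2 | 0⟩, ⟨2 | 0⟩, ⟨2 | 1⟩, ⟨2 | 1⟩, ⟨2 | 1 1⟩, ⟨2 | 1 1⟩, ⟨2 | 1 1 1⟩, ⟨3 | 1⟩, ⟨4 | 1⟩, ⟨4 | 1⟩, ⟨4 | 1 1⟩]


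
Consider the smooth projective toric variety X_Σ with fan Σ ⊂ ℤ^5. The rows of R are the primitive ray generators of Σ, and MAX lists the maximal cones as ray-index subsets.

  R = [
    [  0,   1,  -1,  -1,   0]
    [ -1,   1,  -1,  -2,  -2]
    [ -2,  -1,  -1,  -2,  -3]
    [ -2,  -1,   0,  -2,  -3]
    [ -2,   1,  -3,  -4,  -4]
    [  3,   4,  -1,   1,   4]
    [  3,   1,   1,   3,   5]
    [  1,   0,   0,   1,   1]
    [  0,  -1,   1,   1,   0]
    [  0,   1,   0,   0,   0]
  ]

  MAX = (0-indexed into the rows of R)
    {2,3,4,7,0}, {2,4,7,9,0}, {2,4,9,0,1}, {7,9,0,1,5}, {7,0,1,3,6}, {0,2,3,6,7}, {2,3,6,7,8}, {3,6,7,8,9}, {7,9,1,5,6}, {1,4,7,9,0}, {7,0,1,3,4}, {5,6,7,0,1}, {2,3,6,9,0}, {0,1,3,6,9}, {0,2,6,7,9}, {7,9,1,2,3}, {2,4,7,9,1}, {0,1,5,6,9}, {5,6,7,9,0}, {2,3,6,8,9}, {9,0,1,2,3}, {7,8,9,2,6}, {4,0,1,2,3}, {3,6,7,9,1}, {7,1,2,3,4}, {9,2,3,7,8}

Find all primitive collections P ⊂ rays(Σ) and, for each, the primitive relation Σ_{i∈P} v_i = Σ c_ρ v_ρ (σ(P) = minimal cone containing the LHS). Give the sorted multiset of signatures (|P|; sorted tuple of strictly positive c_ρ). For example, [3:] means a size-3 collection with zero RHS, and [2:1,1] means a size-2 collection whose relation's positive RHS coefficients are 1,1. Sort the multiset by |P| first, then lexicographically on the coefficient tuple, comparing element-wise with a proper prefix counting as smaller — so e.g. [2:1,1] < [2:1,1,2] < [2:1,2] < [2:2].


Δ(Σ) — 10 vertices, 14 min non-faces:

  • {0,8}:  v_{0} + v_{8} = 0  so sig = [2:]
  • {1,8}:  v_{1} + v_{8} = v_{3} + v_{7} + v_{9}  so sig = [2:1,1,1]
  • {4,8}:  v_{4} + v_{8} = v_{1} + v_{2} + v_{7}  so sig = [2:1,1,1]
  • {5,8}:  v_{5} + v_{8} = v_{1} + v_{6} + v_{7} + v_{9}  so sig = [2:1,1,1,1]
  • {2,5}:  v_{2} + v_{5} = 2·v_{0} + v_{7} + v_{9}  so sig = [2:1,1,2]
  • {4,5}:  v_{4} + v_{5} = 3·v_{0} + v_{1} + 2·v_{7} + v_{9}  so sig = [2:1,1,2,3]
  • {3,5}:  v_{3} + v_{5} = 2·v_{1} + v_{6}  so sig = [2:1,2]
  • {4,6}:  v_{4} + v_{6} = 2·v_{0} + v_{7}  so sig = [2:1,2]
  • {1,2,6}:  v_{1} + v_{2} + v_{6} = v_{0}  so sig = [3:1]
  • {3,4,9}:  v_{3} + v_{4} + v_{9} = 2·v_{1} + v_{2}  so sig = [3:1,2]
  • {0,1,2,7}:  v_{0} + v_{1} + v_{2} + v_{7} = v_{4}  so sig = [4:1]
  • {0,3,7,9}:  v_{0} + v_{3} + v_{7} + v_{9} = v_{1}  so sig = [4:1]
  • {2,3,6,7,9}:  v_{2} + v_{3} + v_{6} + v_{7} + v_{9} = 0  so sig = [5:]
  • {0,1,6,7,9}:  v_{0} + v_{1} + v_{6} + v_{7} + v_{9} = v_{5}  so sig = [5:1]

Hence PRS(X_Σ) =
[[2:], [2:1,1,1], [2:1,1,1], [2:1,1,1,1], [2:1,1,2], [2:1,1,2,3], [2:1,2], [2:1,2], [3:1], [3:1,2], [4:1], [4:1], [5:], [5:1]]


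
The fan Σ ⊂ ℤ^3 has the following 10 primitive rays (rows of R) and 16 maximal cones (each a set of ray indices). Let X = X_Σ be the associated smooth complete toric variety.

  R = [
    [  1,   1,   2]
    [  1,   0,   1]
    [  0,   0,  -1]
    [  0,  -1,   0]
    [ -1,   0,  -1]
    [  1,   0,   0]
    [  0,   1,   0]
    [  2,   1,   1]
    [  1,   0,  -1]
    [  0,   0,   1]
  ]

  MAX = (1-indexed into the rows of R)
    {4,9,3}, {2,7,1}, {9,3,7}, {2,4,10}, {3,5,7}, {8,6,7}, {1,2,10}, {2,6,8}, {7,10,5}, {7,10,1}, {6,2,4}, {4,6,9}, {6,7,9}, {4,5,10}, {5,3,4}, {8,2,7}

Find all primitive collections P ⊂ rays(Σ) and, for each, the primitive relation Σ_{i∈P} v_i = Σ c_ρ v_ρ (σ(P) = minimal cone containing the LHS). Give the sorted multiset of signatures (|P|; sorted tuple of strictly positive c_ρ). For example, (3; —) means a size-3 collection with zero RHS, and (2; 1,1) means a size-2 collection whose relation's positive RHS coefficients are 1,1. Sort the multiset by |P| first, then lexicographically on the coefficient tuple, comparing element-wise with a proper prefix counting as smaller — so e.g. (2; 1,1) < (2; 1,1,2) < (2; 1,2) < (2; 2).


23 collections generate NE(X_Σ); each relation:

  P = {2,5}:  v_{2} + v_{5} = 0  →  sig = (2; —)
  P = {3,10}:  v_{3} + v_{10} = 0  →  sig = (2; —)
  P = {4,7}:  v_{4} + v_{7} = 0  →  sig = (2; —)
  P = {1,9}:  v_{1} + v_{9} = v_{8}  →  sig = (2; 1)
  P = {2,3}:  v_{2} + v_{3} = v_{6}  →  sig = (2; 1)
  P = {3,6}:  v_{3} + v_{6} = v_{9}  →  sig = (2; 1)
  P = {5,6}:  v_{5} + v_{6} = v_{3}  →  sig = (2; 1)
  P = {6,10}:  v_{6} + v_{10} = v_{2}  →  sig = (2; 1)
  P = {9,10}:  v_{9} + v_{10} = v_{6}  →  sig = (2; 1)
  P = {1,3}:  v_{1} + v_{3} = v_{2} + v_{7}  →  sig = (2; 1,1)
  P = {1,4}:  v_{1} + v_{4} = v_{2} + v_{10}  →  sig = (2; 1,1)
  P = {1,5}:  v_{1} + v_{5} = v_{7} + v_{10}  →  sig = (2; 1,1)
  P = {4,8}:  v_{4} + v_{8} = v_{2} + v_{6}  →  sig = (2; 1,1)
  P = {5,8}:  v_{5} + v_{8} = v_{6} + v_{7}  →  sig = (2; 1,1)
  P = {1,6}:  v_{1} + v_{6} = 2·v_{2} + v_{7}  →  sig = (2; 1,2)
  P = {3,8}:  v_{3} + v_{8} = 2·v_{6} + v_{7}  →  sig = (2; 1,2)
  P = {8,10}:  v_{8} + v_{10} = 2·v_{2} + v_{7}  →  sig = (2; 1,2)
  P = {8,9}:  v_{8} + v_{9} = 3·v_{6} + v_{7}  →  sig = (2; 1,3)
  P = {2,9}:  v_{2} + v_{9} = 2·v_{6}  →  sig = (2; 2)
  P = {5,9}:  v_{5} + v_{9} = 2·v_{3}  →  sig = (2; 2)
  P = {1,8}:  v_{1} + v_{8} = 3·v_{2} + 2·v_{7}  →  sig = (2; 2,3)
  P = {2,6,7}:  v_{2} + v_{6} + v_{7} = v_{8}  →  sig = (3; 1)
  P = {2,7,10}:  v_{2} + v_{7} + v_{10} = v_{1}  →  sig = (3; 1)

Hence PRS(X_Σ) =
[(2; —), (2; —), (2; —), (2; 1), (2; 1), (2; 1), (2; 1), (2; 1), (2; 1), (2; 1,1), (2; 1,1), (2; 1,1), (2; 1,1), (2; 1,1), (2; 1,2), (2; 1,2), (2; 1,2), (2; 1,3), (2; 2), (2; 2), (2; 2,3), (3; 1), (3; 1)]


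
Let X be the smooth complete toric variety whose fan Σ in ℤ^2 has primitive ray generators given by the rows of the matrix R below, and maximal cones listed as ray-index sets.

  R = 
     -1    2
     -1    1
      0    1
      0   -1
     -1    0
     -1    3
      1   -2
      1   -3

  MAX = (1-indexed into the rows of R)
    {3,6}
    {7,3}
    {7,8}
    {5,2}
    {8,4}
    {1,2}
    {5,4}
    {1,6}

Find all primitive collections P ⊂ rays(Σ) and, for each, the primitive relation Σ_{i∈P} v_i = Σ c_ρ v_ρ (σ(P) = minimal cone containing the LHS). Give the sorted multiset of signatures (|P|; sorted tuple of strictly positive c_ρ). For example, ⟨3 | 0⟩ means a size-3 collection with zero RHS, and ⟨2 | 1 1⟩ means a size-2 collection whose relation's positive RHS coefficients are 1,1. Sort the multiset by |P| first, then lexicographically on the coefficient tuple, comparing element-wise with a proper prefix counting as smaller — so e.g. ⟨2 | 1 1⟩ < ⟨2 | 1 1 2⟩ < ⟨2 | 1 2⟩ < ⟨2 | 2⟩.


|primitive collections| = 20. Relations:

  P = {1,7}:  v_{1} + v_{7} = 0  ⟹  sig = ⟨2 | 0⟩
  P = {3,4}:  v_{3} + v_{4} = 0  ⟹  sig = ⟨2 | 0⟩
  P = {6,8}:  v_{6} + v_{8} = 0  ⟹  sig = ⟨2 | 0⟩
  P = {1,3}:  v_{1} + v_{3} = v_{6}  ⟹  sig = ⟨2 | 1⟩
  P = {1,4}:  v_{1} + v_{4} = v_{2}  ⟹  sig = ⟨2 | 1⟩
  P = {1,8}:  v_{1} + v_{8} = v_{4}  ⟹  sig = ⟨2 | 1⟩
  P = {2,3}:  v_{2} + v_{3} = v_{1}  ⟹  sig = ⟨2 | 1⟩
  P = {2,4}:  v_{2} + v_{4} = v_{5}  ⟹  sig = ⟨2 | 1⟩
  P = {2,7}:  v_{2} + v_{7} = v_{4}  ⟹  sig = ⟨2 | 1⟩
  P = {3,5}:  v_{3} + v_{5} = v_{2}  ⟹  sig = ⟨2 | 1⟩
  P = {3,8}:  v_{3} + v_{8} = v_{7}  ⟹  sig = ⟨2 | 1⟩
  P = {4,6}:  v_{4} + v_{6} = v_{1}  ⟹  sig = ⟨2 | 1⟩
  P = {4,7}:  v_{4} + v_{7} = v_{8}  ⟹  sig = ⟨2 | 1⟩
  P = {6,7}:  v_{6} + v_{7} = v_{3}  ⟹  sig = ⟨2 | 1⟩
  P = {5,6}:  v_{5} + v_{6} = v_{1} + v_{2}  ⟹  sig = ⟨2 | 1 1⟩
  P = {1,5}:  v_{1} + v_{5} = 2·v_{2}  ⟹  sig = ⟨2 | 2⟩
  P = {2,6}:  v_{2} + v_{6} = 2·v_{1}  ⟹  sig = ⟨2 | 2⟩
  P = {2,8}:  v_{2} + v_{8} = 2·v_{4}  ⟹  sig = ⟨2 | 2⟩
  P = {5,7}:  v_{5} + v_{7} = 2·v_{4}  ⟹  sig = ⟨2 | 2⟩
  P = {5,8}:  v_{5} + v_{8} = 3·v_{4}  ⟹  sig = ⟨2 | 3⟩

Sorted signature multiset PRS(X):
[⟨2 | 0⟩, ⟨2 | 0⟩, ⟨2 | 0⟩, ⟨2 | 1⟩, ⟨2 | 1⟩, ⟨2 | 1⟩, ⟨2 | 1⟩, ⟨2 | 1⟩, ⟨2 | 1⟩, ⟨2 | 1⟩, ⟨2 | 1⟩, ⟨2 | 1⟩, ⟨2 | 1⟩, ⟨2 | 1⟩, ⟨2 | 1 1⟩, ⟨2 | 2⟩, ⟨2 | 2⟩, ⟨2 | 2⟩, ⟨2 | 2⟩, ⟨2 | 3⟩]
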